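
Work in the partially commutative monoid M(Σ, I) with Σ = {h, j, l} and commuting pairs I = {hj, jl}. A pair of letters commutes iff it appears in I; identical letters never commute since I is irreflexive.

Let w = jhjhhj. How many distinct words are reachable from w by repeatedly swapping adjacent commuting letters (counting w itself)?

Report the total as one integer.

20

#0=j has no predecessor
#1=h has no predecessor
#2=j depends on [0:j]
#3=h depends on [1:h]
#4=h depends on [3:h]
#5=j depends on [2:j]
sources: [0:j, 1:h]
N(rest) = Σ N(rest − s) over sources s of rest; N(one piece) = 1:
  size 1 → [4]=1  [5]=1
  size 2 → [2,5]=1  [3,4]=1  [4,5]=2
  size 3 → [0,2,5]=1  [1,3,4]=1  [2,4,5]=3  [3,4,5]=3
  size 4 → [0,2,4,5]=4  [1,3,4,5]=4  [2,3,4,5]=6
  first=0(j) contributes 10
  first=1(h) contributes 10
|[w]| = 20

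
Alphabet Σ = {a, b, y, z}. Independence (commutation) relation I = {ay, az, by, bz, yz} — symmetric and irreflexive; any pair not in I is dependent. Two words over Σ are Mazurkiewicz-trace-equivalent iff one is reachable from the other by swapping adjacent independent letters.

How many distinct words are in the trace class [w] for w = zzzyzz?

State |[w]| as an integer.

6

piece 0:z — minimal
piece 1:z rests on {0:z}
piece 2:z rests on {1:z}
piece 3:y — minimal
piece 4:z rests on {2:z}
piece 5:z rests on {4:z}
minimal pieces: {0:z, 3:y}
ways to finish when only these pieces remain (= sum over removing one remaining piece with nothing left below it):
  1 left: {3}→1  {5}→1
  2 left: {3,5}→2  {4,5}→1
  3 left: {2,4,5}→1  {3,4,5}→3
  4 left: {1,2,4,5}→1  {2,3,4,5}→4
  placing 0:z first → 5 extensions
  placing 3:y first → 1 extensions
total linear extensions = 6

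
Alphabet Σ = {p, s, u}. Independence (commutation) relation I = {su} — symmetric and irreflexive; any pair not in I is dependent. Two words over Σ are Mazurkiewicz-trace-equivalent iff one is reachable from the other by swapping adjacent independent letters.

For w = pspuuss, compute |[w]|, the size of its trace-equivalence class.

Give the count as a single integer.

drop 0:p onto floor
drop 1:s onto {0:p}
drop 2:p onto {1:s}
drop 3:u onto {2:p}
drop 4:u onto {3:u}
drop 5:s onto {2:p}
drop 6:s onto {5:s}
ground layer = {0:p}
drop-orders for the pieces not yet dropped (sum over which currently-grounded one goes next):
  1 to go: {4} 1  {6} 1
  2 to go: {3,4} 1  {4,6} 2  {5,6} 1
  3 to go: {3,4,6} 3  {4,5,6} 3
  4 to go: {3,4,5,6} 6
  5 to go: {2,3,4,5,6} 6
  if 0:p drops first: 6 orders

6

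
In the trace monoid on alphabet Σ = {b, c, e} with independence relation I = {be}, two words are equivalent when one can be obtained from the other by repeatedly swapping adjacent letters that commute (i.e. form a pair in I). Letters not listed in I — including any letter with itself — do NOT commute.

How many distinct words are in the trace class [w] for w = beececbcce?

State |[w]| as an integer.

3

drop 0:b onto floor
drop 1:e onto floor
drop 2:e onto {1:e}
drop 3:c onto {0:b, 2:e}
drop 4:e onto {3:c}
drop 5:c onto {4:e}
drop 6:b onto {5:c}
drop 7:c onto {6:b}
drop 8:c onto {7:c}
drop 9:e onto {8:c}
ground layer = {0:b, 1:e}
drop-orders for the pieces not yet dropped (sum over which currently-grounded one goes next):
  1 to go: {9} 1
  2 to go: {8,9} 1
  3 to go: {7,8,9} 1
  4 to go: {6,7,8,9} 1
  5 to go: {5,6,7,8,9} 1
  6 to go: {4,5,6,7,8,9} 1
  7 to go: {3,4,5,6,7,8,9} 1
  8 to go: {0,3,4,5,6,7,8,9} 1  {2,3,4,5,6,7,8,9} 1
  if 0:b drops first: 1 orders
  if 1:e drops first: 2 orders
heap linearizations: 3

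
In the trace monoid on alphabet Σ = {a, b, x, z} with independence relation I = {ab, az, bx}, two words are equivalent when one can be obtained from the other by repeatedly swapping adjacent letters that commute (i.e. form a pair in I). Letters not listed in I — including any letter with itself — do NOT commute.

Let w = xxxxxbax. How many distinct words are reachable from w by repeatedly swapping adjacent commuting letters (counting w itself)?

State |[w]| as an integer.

8

drop 0:x onto floor
drop 1:x onto {0:x}
drop 2:x onto {1:x}
drop 3:x onto {2:x}
drop 4:x onto {3:x}
drop 5:b onto floor
drop 6:a onto {4:x}
drop 7:x onto {6:a}
ground layer = {0:x, 5:b}
drop-orders for the pieces not yet dropped (sum over which currently-grounded one goes next):
  1 to go: {5} 1  {7} 1
  2 to go: {5,7} 2  {6,7} 1
  3 to go: {4,6,7} 1  {5,6,7} 3
  4 to go: {3,4,6,7} 1  {4,5,6,7} 4
  5 to go: {2,3,4,6,7} 1  {3,4,5,6,7} 5
  6 to go: {1,2,3,4,6,7} 1  {2,3,4,5,6,7} 6
  if 0:x drops first: 7 orders
  if 5:b drops first: 1 orders
heap linearizations: 8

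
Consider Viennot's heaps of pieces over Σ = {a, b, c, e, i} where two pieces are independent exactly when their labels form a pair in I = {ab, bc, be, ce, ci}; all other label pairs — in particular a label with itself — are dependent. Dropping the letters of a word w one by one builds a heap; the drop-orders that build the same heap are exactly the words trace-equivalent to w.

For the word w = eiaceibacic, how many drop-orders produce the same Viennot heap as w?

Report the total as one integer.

0(e) covers ∅
1(i) covers 0:e
2(a) covers 1:i
3(c) covers 2:a
4(e) covers 2:a
5(i) covers 4:e
6(b) covers 5:i
7(a) covers 3:c, 5:i
8(c) covers 7:a
9(i) covers 6:b, 7:a
10(c) covers 8:c
floor of heap: 0:e
completions by unplaced set U, small U first (add the entries for U minus each lowest piece of U):
  |U|=1: {9}:1  {10}:1
  |U|=2: {6,9}:1  {8,10}:1  {9,10}:2
  |U|=3: {6,9,10}:3  {8,9,10}:3
  |U|=4: {6,8,9,10}:6  {7,8,9,10}:3
  |U|=5: {3,7,8,9,10}:3  {6,7,8,9,10}:9
  |U|=6: {3,6,7,8,9,10}:12  {5,6,7,8,9,10}:9
  |U|=7: {3,5,6,7,8,9,10}:21  {4,5,6,7,8,9,10}:9
  |U|=8: {3,4,5,6,7,8,9,10}:30
  |U|=9: {2,3,4,5,6,7,8,9,10}:30
  start at 0(e): 30

30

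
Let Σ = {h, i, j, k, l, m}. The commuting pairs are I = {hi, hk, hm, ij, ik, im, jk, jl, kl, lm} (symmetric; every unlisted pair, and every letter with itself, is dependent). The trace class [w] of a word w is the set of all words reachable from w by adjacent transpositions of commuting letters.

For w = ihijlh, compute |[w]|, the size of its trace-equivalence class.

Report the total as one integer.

9

0(i) covers ∅
1(h) covers ∅
2(i) covers 0:i
3(j) covers 1:h
4(l) covers 1:h, 2:i
5(h) covers 3:j, 4:l
floor of heap: 0:i, 1:h
completions by unplaced set U, small U first (add the entries for U minus each lowest piece of U):
  |U|=1: {5}:1
  |U|=2: {3,5}:1  {4,5}:1
  |U|=3: {2,4,5}:1  {3,4,5}:2
  |U|=4: {0,2,4,5}:1  {1,3,4,5}:2  {2,3,4,5}:3
  start at 0(i): 5
  start at 1(h): 4
sum over floor = 9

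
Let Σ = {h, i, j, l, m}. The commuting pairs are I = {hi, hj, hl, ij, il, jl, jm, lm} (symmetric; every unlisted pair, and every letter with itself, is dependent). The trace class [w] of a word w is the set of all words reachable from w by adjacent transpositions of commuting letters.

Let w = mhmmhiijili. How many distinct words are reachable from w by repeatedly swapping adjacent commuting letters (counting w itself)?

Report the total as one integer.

#0=m has no predecessor
#1=h depends on [0:m]
#2=m depends on [1:h]
#3=m depends on [2:m]
#4=h depends on [3:m]
#5=i depends on [3:m]
#6=i depends on [5:i]
#7=j has no predecessor
#8=i depends on [6:i]
#9=l has no predecessor
#10=i depends on [8:i]
sources: [0:m, 7:j, 9:l]
N(rest) = Σ N(rest − s) over sources s of rest; N(one piece) = 1:
  size 1 → [4]=1  [7]=1  [9]=1  [10]=1
  size 2 → [4,7]=2  [4,9]=2  [4,10]=2  [7,9]=2  [7,10]=2  [8,10]=1  [9,10]=2
  size 3 → [4,7,9]=6  [4,7,10]=6  [4,8,10]=3  [4,9,10]=6  [6,8,10]=1  [7,8,10]=3  [7,9,10]=6  [8,9,10]=3
  size 4 → [4,6,8,10]=4  [4,7,8,10]=12  [4,7,9,10]=24  [4,8,9,10]=12  [5,6,8,10]=1  [6,7,8,10]=4  [6,8,9,10]=4  [7,8,9,10]=12
  size 5 → [4,5,6,8,10]=5  [4,6,7,8,10]=20  [4,6,8,9,10]=20  [4,7,8,9,10]=60  [5,6,7,8,10]=5  [5,6,8,9,10]=5  [6,7,8,9,10]=20
  size 6 → [3,4,5,6,8,10]=5  [4,5,6,7,8,10]=30  [4,5,6,8,9,10]=30  [4,6,7,8,9,10]=120  [5,6,7,8,9,10]=30
  size 7 → [2,3,4,5,6,8,10]=5  [3,4,5,6,7,8,10]=35  [3,4,5,6,8,9,10]=35  [4,5,6,7,8,9,10]=210
  size 8 → [1,2,3,4,5,6,8,10]=5  [2,3,4,5,6,7,8,10]=40  [2,3,4,5,6,8,9,10]=40  [3,4,5,6,7,8,9,10]=280
  size 9 → [0,1,2,3,4,5,6,8,10]=5  [1,2,3,4,5,6,7,8,10]=45  [1,2,3,4,5,6,8,9,10]=45  [2,3,4,5,6,7,8,9,10]=360
  first=0(m) contributes 450
  first=7(j) contributes 50
  first=9(l) contributes 50
|[w]| = 550

550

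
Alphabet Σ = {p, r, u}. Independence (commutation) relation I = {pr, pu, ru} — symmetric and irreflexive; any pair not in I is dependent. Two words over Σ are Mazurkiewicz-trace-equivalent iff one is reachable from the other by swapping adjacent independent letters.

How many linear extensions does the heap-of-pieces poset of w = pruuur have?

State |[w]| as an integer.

60

piece 0:p — minimal
piece 1:r — minimal
piece 2:u — minimal
piece 3:u rests on {2:u}
piece 4:u rests on {3:u}
piece 5:r rests on {1:r}
minimal pieces: {0:p, 1:r, 2:u}
ways to finish when only these pieces remain (= sum over removing one remaining piece with nothing left below it):
  1 left: {0}→1  {4}→1  {5}→1
  2 left: {0,4}→2  {0,5}→2  {1,5}→1  {3,4}→1  {4,5}→2
  3 left: {0,1,5}→3  {0,3,4}→3  {0,4,5}→6  {1,4,5}→3  {2,3,4}→1  {3,4,5}→3
  4 left: {0,1,4,5}→12  {0,2,3,4}→4  {0,3,4,5}→12  {1,3,4,5}→6  {2,3,4,5}→4
  placing 0:p first → 10 extensions
  placing 1:r first → 20 extensions
  placing 2:u first → 30 extensions
total linear extensions = 60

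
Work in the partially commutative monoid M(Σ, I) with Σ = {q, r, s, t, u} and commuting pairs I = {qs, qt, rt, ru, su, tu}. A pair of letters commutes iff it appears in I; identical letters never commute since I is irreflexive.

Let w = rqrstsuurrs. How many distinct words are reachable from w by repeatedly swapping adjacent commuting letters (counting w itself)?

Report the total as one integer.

36

piece 0:r — minimal
piece 1:q rests on {0:r}
piece 2:r rests on {1:q}
piece 3:s rests on {2:r}
piece 4:t rests on {3:s}
piece 5:s rests on {4:t}
piece 6:u rests on {1:q}
piece 7:u rests on {6:u}
piece 8:r rests on {5:s}
piece 9:r rests on {8:r}
piece 10:s rests on {9:r}
minimal pieces: {0:r}
ways to finish when only these pieces remain (= sum over removing one remaining piece with nothing left below it):
  1 left: {7}→1  {10}→1
  2 left: {6,7}→1  {7,10}→2  {9,10}→1
  3 left: {6,7,10}→3  {7,9,10}→3  {8,9,10}→1
  4 left: {5,8,9,10}→1  {6,7,9,10}→6  {7,8,9,10}→4
  5 left: {4,5,8,9,10}→1  {5,7,8,9,10}→5  {6,7,8,9,10}→10
  6 left: {3,4,5,8,9,10}→1  {4,5,7,8,9,10}→6  {5,6,7,8,9,10}→15
  7 left: {2,3,4,5,8,9,10}→1  {3,4,5,7,8,9,10}→7  {4,5,6,7,8,9,10}→21
  8 left: {2,3,4,5,7,8,9,10}→8  {3,4,5,6,7,8,9,10}→28
  9 left: {2,3,4,5,6,7,8,9,10}→36
  placing 0:r first → 36 extensions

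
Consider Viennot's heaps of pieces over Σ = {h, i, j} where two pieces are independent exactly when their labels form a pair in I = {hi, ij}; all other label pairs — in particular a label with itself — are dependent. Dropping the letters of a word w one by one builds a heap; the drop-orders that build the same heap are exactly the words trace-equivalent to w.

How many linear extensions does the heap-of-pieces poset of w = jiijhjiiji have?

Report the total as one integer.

drop 0:j onto floor
drop 1:i onto floor
drop 2:i onto {1:i}
drop 3:j onto {0:j}
drop 4:h onto {3:j}
drop 5:j onto {4:h}
drop 6:i onto {2:i}
drop 7:i onto {6:i}
drop 8:j onto {5:j}
drop 9:i onto {7:i}
ground layer = {0:j, 1:i}
drop-orders for the pieces not yet dropped (sum over which currently-grounded one goes next):
  1 to go: {8} 1  {9} 1
  2 to go: {5,8} 1  {7,9} 1  {8,9} 2
  3 to go: {4,5,8} 1  {5,8,9} 3  {6,7,9} 1  {7,8,9} 3
  4 to go: {2,6,7,9} 1  {3,4,5,8} 1  {4,5,8,9} 4  {5,7,8,9} 6  {6,7,8,9} 4
  5 to go: {0,3,4,5,8} 1  {1,2,6,7,9} 1  {2,6,7,8,9} 5  {3,4,5,8,9} 5  {4,5,7,8,9} 10  {5,6,7,8,9} 10
  6 to go: {0,3,4,5,8,9} 6  {1,2,6,7,8,9} 6  {2,5,6,7,8,9} 15  {3,4,5,7,8,9} 15  {4,5,6,7,8,9} 20
  7 to go: {0,3,4,5,7,8,9} 21  {1,2,5,6,7,8,9} 21  {2,4,5,6,7,8,9} 35  {3,4,5,6,7,8,9} 35
  8 to go: {0,3,4,5,6,7,8,9} 56  {1,2,4,5,6,7,8,9} 56  {2,3,4,5,6,7,8,9} 70
  if 0:j drops first: 126 orders
  if 1:i drops first: 126 orders
heap linearizations: 252

252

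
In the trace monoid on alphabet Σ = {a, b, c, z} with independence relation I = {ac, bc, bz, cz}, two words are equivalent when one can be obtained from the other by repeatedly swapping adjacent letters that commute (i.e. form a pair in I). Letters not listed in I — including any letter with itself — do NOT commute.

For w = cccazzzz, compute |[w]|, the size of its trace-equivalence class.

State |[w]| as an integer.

56

piece 0:c — minimal
piece 1:c rests on {0:c}
piece 2:c rests on {1:c}
piece 3:a — minimal
piece 4:z rests on {3:a}
piece 5:z rests on {4:z}
piece 6:z rests on {5:z}
piece 7:z rests on {6:z}
minimal pieces: {0:c, 3:a}
ways to finish when only these pieces remain (= sum over removing one remaining piece with nothing left below it):
  1 left: {2}→1  {7}→1
  2 left: {1,2}→1  {2,7}→2  {6,7}→1
  3 left: {0,1,2}→1  {1,2,7}→3  {2,6,7}→3  {5,6,7}→1
  4 left: {0,1,2,7}→4  {1,2,6,7}→6  {2,5,6,7}→4  {4,5,6,7}→1
  5 left: {0,1,2,6,7}→10  {1,2,5,6,7}→10  {2,4,5,6,7}→5  {3,4,5,6,7}→1
  6 left: {0,1,2,5,6,7}→20  {1,2,4,5,6,7}→15  {2,3,4,5,6,7}→6
  placing 0:c first → 21 extensions
  placing 3:a first → 35 extensions
total linear extensions = 56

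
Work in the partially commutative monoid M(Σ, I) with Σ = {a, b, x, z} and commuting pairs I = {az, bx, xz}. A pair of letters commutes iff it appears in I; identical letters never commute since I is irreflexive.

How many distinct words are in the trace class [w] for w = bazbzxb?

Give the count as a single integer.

0(b) covers ∅
1(a) covers 0:b
2(z) covers 0:b
3(b) covers 1:a, 2:z
4(z) covers 3:b
5(x) covers 1:a
6(b) covers 4:z
floor of heap: 0:b
completions by unplaced set U, small U first (add the entries for U minus each lowest piece of U):
  |U|=1: {5}:1  {6}:1
  |U|=2: {4,6}:1  {5,6}:2
  |U|=3: {3,4,6}:1  {4,5,6}:3
  |U|=4: {2,3,4,6}:1  {3,4,5,6}:4
  |U|=5: {1,3,4,5,6}:4  {2,3,4,5,6}:5
  start at 0(b): 9

9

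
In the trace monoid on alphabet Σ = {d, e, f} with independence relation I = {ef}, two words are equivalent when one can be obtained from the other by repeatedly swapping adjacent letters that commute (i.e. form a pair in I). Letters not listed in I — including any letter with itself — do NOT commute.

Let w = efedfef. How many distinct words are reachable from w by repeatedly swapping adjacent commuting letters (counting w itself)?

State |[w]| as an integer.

9

0(e) covers ∅
1(f) covers ∅
2(e) covers 0:e
3(d) covers 1:f, 2:e
4(f) covers 3:d
5(e) covers 3:d
6(f) covers 4:f
floor of heap: 0:e, 1:f
completions by unplaced set U, small U first (add the entries for U minus each lowest piece of U):
  |U|=1: {5}:1  {6}:1
  |U|=2: {4,6}:1  {5,6}:2
  |U|=3: {4,5,6}:3
  |U|=4: {3,4,5,6}:3
  |U|=5: {1,3,4,5,6}:3  {2,3,4,5,6}:3
  start at 0(e): 6
  start at 1(f): 3
sum over floor = 9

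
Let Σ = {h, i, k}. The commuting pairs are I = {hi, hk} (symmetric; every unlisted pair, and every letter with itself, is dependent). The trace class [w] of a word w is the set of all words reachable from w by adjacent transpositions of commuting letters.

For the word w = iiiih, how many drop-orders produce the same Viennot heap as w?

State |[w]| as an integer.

drop 0:i onto floor
drop 1:i onto {0:i}
drop 2:i onto {1:i}
drop 3:i onto {2:i}
drop 4:h onto floor
ground layer = {0:i, 4:h}
drop-orders for the pieces not yet dropped (sum over which currently-grounded one goes next):
  1 to go: {3} 1  {4} 1
  2 to go: {2,3} 1  {3,4} 2
  3 to go: {1,2,3} 1  {2,3,4} 3
  if 0:i drops first: 4 orders
  if 4:h drops first: 1 orders
heap linearizations: 5

5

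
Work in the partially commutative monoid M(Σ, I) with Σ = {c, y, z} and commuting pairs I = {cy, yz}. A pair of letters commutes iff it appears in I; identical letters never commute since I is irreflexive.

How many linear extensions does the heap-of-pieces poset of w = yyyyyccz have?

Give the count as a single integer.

56

piece 0:y — minimal
piece 1:y rests on {0:y}
piece 2:y rests on {1:y}
piece 3:y rests on {2:y}
piece 4:y rests on {3:y}
piece 5:c — minimal
piece 6:c rests on {5:c}
piece 7:z rests on {6:c}
minimal pieces: {0:y, 5:c}
ways to finish when only these pieces remain (= sum over removing one remaining piece with nothing left below it):
  1 left: {4}→1  {7}→1
  2 left: {3,4}→1  {4,7}→2  {6,7}→1
  3 left: {2,3,4}→1  {3,4,7}→3  {4,6,7}→3  {5,6,7}→1
  4 left: {1,2,3,4}→1  {2,3,4,7}→4  {3,4,6,7}→6  {4,5,6,7}→4
  5 left: {0,1,2,3,4}→1  {1,2,3,4,7}→5  {2,3,4,6,7}→10  {3,4,5,6,7}→10
  6 left: {0,1,2,3,4,7}→6  {1,2,3,4,6,7}→15  {2,3,4,5,6,7}→20
  placing 0:y first → 35 extensions
  placing 5:c first → 21 extensions
total linear extensions = 56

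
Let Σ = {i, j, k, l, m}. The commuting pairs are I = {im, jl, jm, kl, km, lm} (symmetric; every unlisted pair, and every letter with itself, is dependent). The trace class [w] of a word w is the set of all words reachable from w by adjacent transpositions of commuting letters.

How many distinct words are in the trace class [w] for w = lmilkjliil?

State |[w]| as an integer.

0(l) covers ∅
1(m) covers ∅
2(i) covers 0:l
3(l) covers 2:i
4(k) covers 2:i
5(j) covers 4:k
6(l) covers 3:l
7(i) covers 5:j, 6:l
8(i) covers 7:i
9(l) covers 8:i
floor of heap: 0:l, 1:m
completions by unplaced set U, small U first (add the entries for U minus each lowest piece of U):
  |U|=1: {1}:1  {9}:1
  |U|=2: {1,9}:2  {8,9}:1
  |U|=3: {1,8,9}:3  {7,8,9}:1
  |U|=4: {1,7,8,9}:4  {5,7,8,9}:1  {6,7,8,9}:1
  |U|=5: {1,5,7,8,9}:5  {1,6,7,8,9}:5  {3,6,7,8,9}:1  {4,5,7,8,9}:1  {5,6,7,8,9}:2
  |U|=6: {1,3,6,7,8,9}:6  {1,4,5,7,8,9}:6  {1,5,6,7,8,9}:12  {3,5,6,7,8,9}:3  {4,5,6,7,8,9}:3
  |U|=7: {1,3,5,6,7,8,9}:21  {1,4,5,6,7,8,9}:21  {3,4,5,6,7,8,9}:6
  |U|=8: {1,3,4,5,6,7,8,9}:48  {2,3,4,5,6,7,8,9}:6
  start at 0(l): 54
  start at 1(m): 6
sum over floor = 60

60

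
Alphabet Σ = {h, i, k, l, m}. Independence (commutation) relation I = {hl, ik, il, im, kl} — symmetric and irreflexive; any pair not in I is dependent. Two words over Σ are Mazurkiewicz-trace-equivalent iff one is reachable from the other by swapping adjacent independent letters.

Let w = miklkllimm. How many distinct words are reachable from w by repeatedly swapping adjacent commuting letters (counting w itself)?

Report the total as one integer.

450

0(m) covers ∅
1(i) covers ∅
2(k) covers 0:m
3(l) covers 0:m
4(k) covers 2:k
5(l) covers 3:l
6(l) covers 5:l
7(i) covers 1:i
8(m) covers 4:k, 6:l
9(m) covers 8:m
floor of heap: 0:m, 1:i
completions by unplaced set U, small U first (add the entries for U minus each lowest piece of U):
  |U|=1: {7}:1  {9}:1
  |U|=2: {1,7}:1  {7,9}:2  {8,9}:1
  |U|=3: {1,7,9}:3  {4,8,9}:1  {6,8,9}:1  {7,8,9}:3
  |U|=4: {1,7,8,9}:6  {2,4,8,9}:1  {4,6,8,9}:2  {4,7,8,9}:4  {5,6,8,9}:1  {6,7,8,9}:4
  |U|=5: {1,4,7,8,9}:10  {1,6,7,8,9}:10  {2,4,6,8,9}:3  {2,4,7,8,9}:5  {3,5,6,8,9}:1  {4,5,6,8,9}:3  {4,6,7,8,9}:10  {5,6,7,8,9}:5
  |U|=6: {1,2,4,7,8,9}:15  {1,4,6,7,8,9}:30  {1,5,6,7,8,9}:15  {2,4,5,6,8,9}:6  {2,4,6,7,8,9}:18  {3,4,5,6,8,9}:4  {3,5,6,7,8,9}:6  {4,5,6,7,8,9}:18
  |U|=7: {1,2,4,6,7,8,9}:63  {1,3,5,6,7,8,9}:21  {1,4,5,6,7,8,9}:63  {2,3,4,5,6,8,9}:10  {2,4,5,6,7,8,9}:42  {3,4,5,6,7,8,9}:28
  |U|=8: {0,2,3,4,5,6,8,9}:10  {1,2,4,5,6,7,8,9}:168  {1,3,4,5,6,7,8,9}:112  {2,3,4,5,6,7,8,9}:80
  start at 0(m): 360
  start at 1(i): 90
sum over floor = 450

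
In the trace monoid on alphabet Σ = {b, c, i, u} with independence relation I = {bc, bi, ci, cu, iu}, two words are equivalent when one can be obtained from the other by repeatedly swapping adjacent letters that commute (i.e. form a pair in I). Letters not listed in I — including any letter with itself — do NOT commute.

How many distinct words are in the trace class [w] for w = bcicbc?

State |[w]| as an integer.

60

0(b) covers ∅
1(c) covers ∅
2(i) covers ∅
3(c) covers 1:c
4(b) covers 0:b
5(c) covers 3:c
floor of heap: 0:b, 1:c, 2:i
completions by unplaced set U, small U first (add the entries for U minus each lowest piece of U):
  |U|=1: {2}:1  {4}:1  {5}:1
  |U|=2: {0,4}:1  {2,4}:2  {2,5}:2  {3,5}:1  {4,5}:2
  |U|=3: {0,2,4}:3  {0,4,5}:3  {1,3,5}:1  {2,3,5}:3  {2,4,5}:6  {3,4,5}:3
  |U|=4: {0,2,4,5}:12  {0,3,4,5}:6  {1,2,3,5}:4  {1,3,4,5}:4  {2,3,4,5}:12
  start at 0(b): 20
  start at 1(c): 30
  start at 2(i): 10
sum over floor = 60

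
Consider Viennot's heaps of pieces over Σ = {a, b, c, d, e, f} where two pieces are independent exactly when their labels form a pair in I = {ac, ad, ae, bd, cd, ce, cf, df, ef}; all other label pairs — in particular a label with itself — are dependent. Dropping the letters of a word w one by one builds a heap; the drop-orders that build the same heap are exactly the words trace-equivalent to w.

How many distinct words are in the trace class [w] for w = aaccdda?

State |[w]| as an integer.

210

#0=a has no predecessor
#1=a depends on [0:a]
#2=c has no predecessor
#3=c depends on [2:c]
#4=d has no predecessor
#5=d depends on [4:d]
#6=a depends on [1:a]
sources: [0:a, 2:c, 4:d]
N(rest) = Σ N(rest − s) over sources s of rest; N(one piece) = 1:
  size 1 → [3]=1  [5]=1  [6]=1
  size 2 → [1,6]=1  [2,3]=1  [3,5]=2  [3,6]=2  [4,5]=1  [5,6]=2
  size 3 → [0,1,6]=1  [1,3,6]=3  [1,5,6]=3  [2,3,5]=3  [2,3,6]=3  [3,4,5]=3  [3,5,6]=6  [4,5,6]=3
  size 4 → [0,1,3,6]=4  [0,1,5,6]=4  [1,2,3,6]=6  [1,3,5,6]=12  [1,4,5,6]=6  [2,3,4,5]=6  [2,3,5,6]=12  [3,4,5,6]=12
  size 5 → [0,1,2,3,6]=10  [0,1,3,5,6]=20  [0,1,4,5,6]=10  [1,2,3,5,6]=30  [1,3,4,5,6]=30  [2,3,4,5,6]=30
  first=0(a) contributes 90
  first=2(c) contributes 60
  first=4(d) contributes 60
|[w]| = 210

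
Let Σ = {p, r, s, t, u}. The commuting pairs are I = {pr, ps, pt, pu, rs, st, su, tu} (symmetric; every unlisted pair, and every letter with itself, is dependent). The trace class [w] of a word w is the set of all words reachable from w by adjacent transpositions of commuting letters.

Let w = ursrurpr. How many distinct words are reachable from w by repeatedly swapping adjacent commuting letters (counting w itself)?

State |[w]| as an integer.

56

piece 0:u — minimal
piece 1:r rests on {0:u}
piece 2:s — minimal
piece 3:r rests on {1:r}
piece 4:u rests on {3:r}
piece 5:r rests on {4:u}
piece 6:p — minimal
piece 7:r rests on {5:r}
minimal pieces: {0:u, 2:s, 6:p}
ways to finish when only these pieces remain (= sum over removing one remaining piece with nothing left below it):
  1 left: {2}→1  {6}→1  {7}→1
  2 left: {2,6}→2  {2,7}→2  {5,7}→1  {6,7}→2
  3 left: {2,5,7}→3  {2,6,7}→6  {4,5,7}→1  {5,6,7}→3
  4 left: {2,4,5,7}→4  {2,5,6,7}→12  {3,4,5,7}→1  {4,5,6,7}→4
  5 left: {1,3,4,5,7}→1  {2,3,4,5,7}→5  {2,4,5,6,7}→20  {3,4,5,6,7}→5
  6 left: {0,1,3,4,5,7}→1  {1,2,3,4,5,7}→6  {1,3,4,5,6,7}→6  {2,3,4,5,6,7}→30
  placing 0:u first → 42 extensions
  placing 2:s first → 7 extensions
  placing 6:p first → 7 extensions
total linear extensions = 56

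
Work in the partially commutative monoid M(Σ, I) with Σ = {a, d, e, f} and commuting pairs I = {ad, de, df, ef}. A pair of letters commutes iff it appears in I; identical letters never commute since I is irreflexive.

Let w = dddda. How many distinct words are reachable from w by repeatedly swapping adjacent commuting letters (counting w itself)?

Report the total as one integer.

drop 0:d onto floor
drop 1:d onto {0:d}
drop 2:d onto {1:d}
drop 3:d onto {2:d}
drop 4:a onto floor
ground layer = {0:d, 4:a}
drop-orders for the pieces not yet dropped (sum over which currently-grounded one goes next):
  1 to go: {3} 1  {4} 1
  2 to go: {2,3} 1  {3,4} 2
  3 to go: {1,2,3} 1  {2,3,4} 3
  if 0:d drops first: 4 orders
  if 4:a drops first: 1 orders
heap linearizations: 5

5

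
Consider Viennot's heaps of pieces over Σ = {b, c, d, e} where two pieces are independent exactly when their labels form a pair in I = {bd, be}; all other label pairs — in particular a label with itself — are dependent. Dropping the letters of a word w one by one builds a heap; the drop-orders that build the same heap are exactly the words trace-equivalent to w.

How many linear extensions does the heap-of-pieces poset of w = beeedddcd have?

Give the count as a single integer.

#0=b has no predecessor
#1=e has no predecessor
#2=e depends on [1:e]
#3=e depends on [2:e]
#4=d depends on [3:e]
#5=d depends on [4:d]
#6=d depends on [5:d]
#7=c depends on [0:b, 6:d]
#8=d depends on [7:c]
sources: [0:b, 1:e]
N(rest) = Σ N(rest − s) over sources s of rest; N(one piece) = 1:
  size 1 → [8]=1
  size 2 → [7,8]=1
  size 3 → [0,7,8]=1  [6,7,8]=1
  size 4 → [0,6,7,8]=2  [5,6,7,8]=1
  size 5 → [0,5,6,7,8]=3  [4,5,6,7,8]=1
  size 6 → [0,4,5,6,7,8]=4  [3,4,5,6,7,8]=1
  size 7 → [0,3,4,5,6,7,8]=5  [2,3,4,5,6,7,8]=1
  first=0(b) contributes 1
  first=1(e) contributes 6
|[w]| = 7

7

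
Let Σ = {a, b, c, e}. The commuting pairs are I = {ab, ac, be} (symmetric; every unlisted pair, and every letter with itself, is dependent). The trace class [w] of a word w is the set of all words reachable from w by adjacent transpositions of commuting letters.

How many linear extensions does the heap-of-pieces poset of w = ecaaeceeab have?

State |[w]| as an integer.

12

drop 0:e onto floor
drop 1:c onto {0:e}
drop 2:a onto {0:e}
drop 3:a onto {2:a}
drop 4:e onto {1:c, 3:a}
drop 5:c onto {4:e}
drop 6:e onto {5:c}
drop 7:e onto {6:e}
drop 8:a onto {7:e}
drop 9:b onto {5:c}
ground layer = {0:e}
drop-orders for the pieces not yet dropped (sum over which currently-grounded one goes next):
  1 to go: {8} 1  {9} 1
  2 to go: {7,8} 1  {8,9} 2
  3 to go: {6,7,8} 1  {7,8,9} 3
  4 to go: {6,7,8,9} 4
  5 to go: {5,6,7,8,9} 4
  6 to go: {4,5,6,7,8,9} 4
  7 to go: {1,4,5,6,7,8,9} 4  {3,4,5,6,7,8,9} 4
  8 to go: {1,3,4,5,6,7,8,9} 8  {2,3,4,5,6,7,8,9} 4
  if 0:e drops first: 12 orders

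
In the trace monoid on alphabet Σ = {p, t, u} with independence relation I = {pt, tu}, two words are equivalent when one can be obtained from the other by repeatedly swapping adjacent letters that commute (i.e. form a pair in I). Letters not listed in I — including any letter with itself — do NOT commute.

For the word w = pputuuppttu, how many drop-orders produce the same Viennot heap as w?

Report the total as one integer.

#0=p has no predecessor
#1=p depends on [0:p]
#2=u depends on [1:p]
#3=t has no predecessor
#4=u depends on [2:u]
#5=u depends on [4:u]
#6=p depends on [5:u]
#7=p depends on [6:p]
#8=t depends on [3:t]
#9=t depends on [8:t]
#10=u depends on [7:p]
sources: [0:p, 3:t]
N(rest) = Σ N(rest − s) over sources s of rest; N(one piece) = 1:
  size 1 → [9]=1  [10]=1
  size 2 → [7,10]=1  [8,9]=1  [9,10]=2
  size 3 → [3,8,9]=1  [6,7,10]=1  [7,9,10]=3  [8,9,10]=3
  size 4 → [3,8,9,10]=4  [5,6,7,10]=1  [6,7,9,10]=4  [7,8,9,10]=6
  size 5 → [3,7,8,9,10]=10  [4,5,6,7,10]=1  [5,6,7,9,10]=5  [6,7,8,9,10]=10
  size 6 → [2,4,5,6,7,10]=1  [3,6,7,8,9,10]=20  [4,5,6,7,9,10]=6  [5,6,7,8,9,10]=15
  size 7 → [1,2,4,5,6,7,10]=1  [2,4,5,6,7,9,10]=7  [3,5,6,7,8,9,10]=35  [4,5,6,7,8,9,10]=21
  size 8 → [0,1,2,4,5,6,7,10]=1  [1,2,4,5,6,7,9,10]=8  [2,4,5,6,7,8,9,10]=28  [3,4,5,6,7,8,9,10]=56
  size 9 → [0,1,2,4,5,6,7,9,10]=9  [1,2,4,5,6,7,8,9,10]=36  [2,3,4,5,6,7,8,9,10]=84
  first=0(p) contributes 120
  first=3(t) contributes 45
|[w]| = 165

165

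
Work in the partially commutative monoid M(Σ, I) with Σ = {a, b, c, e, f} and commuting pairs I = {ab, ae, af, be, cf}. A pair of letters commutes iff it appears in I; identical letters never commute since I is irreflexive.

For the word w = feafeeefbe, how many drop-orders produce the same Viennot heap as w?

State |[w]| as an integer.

piece 0:f — minimal
piece 1:e rests on {0:f}
piece 2:a — minimal
piece 3:f rests on {1:e}
piece 4:e rests on {3:f}
piece 5:e rests on {4:e}
piece 6:e rests on {5:e}
piece 7:f rests on {6:e}
piece 8:b rests on {7:f}
piece 9:e rests on {7:f}
minimal pieces: {0:f, 2:a}
ways to finish when only these pieces remain (= sum over removing one remaining piece with nothing left below it):
  1 left: {2}→1  {8}→1  {9}→1
  2 left: {2,8}→2  {2,9}→2  {8,9}→2
  3 left: {2,8,9}→6  {7,8,9}→2
  4 left: {2,7,8,9}→8  {6,7,8,9}→2
  5 left: {2,6,7,8,9}→10  {5,6,7,8,9}→2
  6 left: {2,5,6,7,8,9}→12  {4,5,6,7,8,9}→2
  7 left: {2,4,5,6,7,8,9}→14  {3,4,5,6,7,8,9}→2
  8 left: {1,3,4,5,6,7,8,9}→2  {2,3,4,5,6,7,8,9}→16
  placing 0:f first → 18 extensions
  placing 2:a first → 2 extensions
total linear extensions = 20

20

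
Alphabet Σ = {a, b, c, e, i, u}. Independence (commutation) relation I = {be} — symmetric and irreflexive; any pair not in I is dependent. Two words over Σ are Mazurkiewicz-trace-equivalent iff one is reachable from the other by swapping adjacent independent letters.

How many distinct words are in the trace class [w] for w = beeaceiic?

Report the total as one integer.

piece 0:b — minimal
piece 1:e — minimal
piece 2:e rests on {1:e}
piece 3:a rests on {0:b, 2:e}
piece 4:c rests on {3:a}
piece 5:e rests on {4:c}
piece 6:i rests on {5:e}
piece 7:i rests on {6:i}
piece 8:c rests on {7:i}
minimal pieces: {0:b, 1:e}
ways to finish when only these pieces remain (= sum over removing one remaining piece with nothing left below it):
  1 left: {8}→1
  2 left: {7,8}→1
  3 left: {6,7,8}→1
  4 left: {5,6,7,8}→1
  5 left: {4,5,6,7,8}→1
  6 left: {3,4,5,6,7,8}→1
  7 left: {0,3,4,5,6,7,8}→1  {2,3,4,5,6,7,8}→1
  placing 0:b first → 1 extensions
  placing 1:e first → 2 extensions
total linear extensions = 3

3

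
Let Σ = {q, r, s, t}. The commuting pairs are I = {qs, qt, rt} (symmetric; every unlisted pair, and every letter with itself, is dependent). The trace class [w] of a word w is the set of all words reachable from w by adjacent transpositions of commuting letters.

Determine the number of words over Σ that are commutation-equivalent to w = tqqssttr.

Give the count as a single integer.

#0=t has no predecessor
#1=q has no predecessor
#2=q depends on [1:q]
#3=s depends on [0:t]
#4=s depends on [3:s]
#5=t depends on [4:s]
#6=t depends on [5:t]
#7=r depends on [2:q, 4:s]
sources: [0:t, 1:q]
N(rest) = Σ N(rest − s) over sources s of rest; N(one piece) = 1:
  size 1 → [6]=1  [7]=1
  size 2 → [2,7]=1  [5,6]=1  [6,7]=2
  size 3 → [1,2,7]=1  [2,6,7]=3  [5,6,7]=3
  size 4 → [1,2,6,7]=4  [2,5,6,7]=6  [4,5,6,7]=3
  size 5 → [1,2,5,6,7]=10  [2,4,5,6,7]=9  [3,4,5,6,7]=3
  size 6 → [0,3,4,5,6,7]=3  [1,2,4,5,6,7]=19  [2,3,4,5,6,7]=12
  first=0(t) contributes 31
  first=1(q) contributes 15
|[w]| = 46

46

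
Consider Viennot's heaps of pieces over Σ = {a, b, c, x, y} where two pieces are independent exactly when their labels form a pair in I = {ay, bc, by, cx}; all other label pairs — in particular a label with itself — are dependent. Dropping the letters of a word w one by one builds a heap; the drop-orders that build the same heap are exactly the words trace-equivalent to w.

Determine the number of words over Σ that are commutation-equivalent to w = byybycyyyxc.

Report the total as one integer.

81

piece 0:b — minimal
piece 1:y — minimal
piece 2:y rests on {1:y}
piece 3:b rests on {0:b}
piece 4:y rests on {2:y}
piece 5:c rests on {4:y}
piece 6:y rests on {5:c}
piece 7:y rests on {6:y}
piece 8:y rests on {7:y}
piece 9:x rests on {3:b, 8:y}
piece 10:c rests on {8:y}
minimal pieces: {0:b, 1:y}
ways to finish when only these pieces remain (= sum over removing one remaining piece with nothing left below it):
  1 left: {9}→1  {10}→1
  2 left: {3,9}→1  {9,10}→2
  3 left: {0,3,9}→1  {3,9,10}→3  {8,9,10}→2
  4 left: {0,3,9,10}→4  {3,8,9,10}→5  {7,8,9,10}→2
  5 left: {0,3,8,9,10}→9  {3,7,8,9,10}→7  {6,7,8,9,10}→2
  6 left: {0,3,7,8,9,10}→16  {3,6,7,8,9,10}→9  {5,6,7,8,9,10}→2
  7 left: {0,3,6,7,8,9,10}→25  {3,5,6,7,8,9,10}→11  {4,5,6,7,8,9,10}→2
  8 left: {0,3,5,6,7,8,9,10}→36  {2,4,5,6,7,8,9,10}→2  {3,4,5,6,7,8,9,10}→13
  9 left: {0,3,4,5,6,7,8,9,10}→49  {1,2,4,5,6,7,8,9,10}→2  {2,3,4,5,6,7,8,9,10}→15
  placing 0:b first → 17 extensions
  placing 1:y first → 64 extensions
total linear extensions = 81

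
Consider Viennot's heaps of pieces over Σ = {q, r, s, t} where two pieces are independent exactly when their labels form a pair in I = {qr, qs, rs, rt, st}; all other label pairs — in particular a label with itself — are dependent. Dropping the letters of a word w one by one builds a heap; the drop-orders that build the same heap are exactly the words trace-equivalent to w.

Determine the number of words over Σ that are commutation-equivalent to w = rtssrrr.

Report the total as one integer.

105

#0=r has no predecessor
#1=t has no predecessor
#2=s has no predecessor
#3=s depends on [2:s]
#4=r depends on [0:r]
#5=r depends on [4:r]
#6=r depends on [5:r]
sources: [0:r, 1:t, 2:s]
N(rest) = Σ N(rest − s) over sources s of rest; N(one piece) = 1:
  size 1 → [1]=1  [3]=1  [6]=1
  size 2 → [1,3]=2  [1,6]=2  [2,3]=1  [3,6]=2  [5,6]=1
  size 3 → [1,2,3]=3  [1,3,6]=6  [1,5,6]=3  [2,3,6]=3  [3,5,6]=3  [4,5,6]=1
  size 4 → [0,4,5,6]=1  [1,2,3,6]=12  [1,3,5,6]=12  [1,4,5,6]=4  [2,3,5,6]=6  [3,4,5,6]=4
  size 5 → [0,1,4,5,6]=5  [0,3,4,5,6]=5  [1,2,3,5,6]=30  [1,3,4,5,6]=20  [2,3,4,5,6]=10
  first=0(r) contributes 60
  first=1(t) contributes 15
  first=2(s) contributes 30
|[w]| = 105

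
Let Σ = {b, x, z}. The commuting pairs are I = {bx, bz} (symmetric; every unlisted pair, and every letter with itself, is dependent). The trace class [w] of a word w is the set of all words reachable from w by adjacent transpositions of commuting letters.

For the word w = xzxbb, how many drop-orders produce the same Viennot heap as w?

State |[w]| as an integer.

drop 0:x onto floor
drop 1:z onto {0:x}
drop 2:x onto {1:z}
drop 3:b onto floor
drop 4:b onto {3:b}
ground layer = {0:x, 3:b}
drop-orders for the pieces not yet dropped (sum over which currently-grounded one goes next):
  1 to go: {2} 1  {4} 1
  2 to go: {1,2} 1  {2,4} 2  {3,4} 1
  3 to go: {0,1,2} 1  {1,2,4} 3  {2,3,4} 3
  if 0:x drops first: 6 orders
  if 3:b drops first: 4 orders
heap linearizations: 10

10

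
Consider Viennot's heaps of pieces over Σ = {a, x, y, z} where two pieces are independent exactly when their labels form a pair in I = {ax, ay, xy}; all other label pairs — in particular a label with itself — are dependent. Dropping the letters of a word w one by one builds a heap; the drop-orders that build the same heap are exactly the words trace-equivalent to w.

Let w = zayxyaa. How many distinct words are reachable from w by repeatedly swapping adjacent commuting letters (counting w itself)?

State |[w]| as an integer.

0(z) covers ∅
1(a) covers 0:z
2(y) covers 0:z
3(x) covers 0:z
4(y) covers 2:y
5(a) covers 1:a
6(a) covers 5:a
floor of heap: 0:z
completions by unplaced set U, small U first (add the entries for U minus each lowest piece of U):
  |U|=1: {3}:1  {4}:1  {6}:1
  |U|=2: {2,4}:1  {3,4}:2  {3,6}:2  {4,6}:2  {5,6}:1
  |U|=3: {1,5,6}:1  {2,3,4}:3  {2,4,6}:3  {3,4,6}:6  {3,5,6}:3  {4,5,6}:3
  |U|=4: {1,3,5,6}:4  {1,4,5,6}:4  {2,3,4,6}:12  {2,4,5,6}:6  {3,4,5,6}:12
  |U|=5: {1,2,4,5,6}:10  {1,3,4,5,6}:20  {2,3,4,5,6}:30
  start at 0(z): 60

60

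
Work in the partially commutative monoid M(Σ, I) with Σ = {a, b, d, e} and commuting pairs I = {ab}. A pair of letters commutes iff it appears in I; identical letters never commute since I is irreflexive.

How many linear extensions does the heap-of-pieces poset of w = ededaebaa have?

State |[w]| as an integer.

3

drop 0:e onto floor
drop 1:d onto {0:e}
drop 2:e onto {1:d}
drop 3:d onto {2:e}
drop 4:a onto {3:d}
drop 5:e onto {4:a}
drop 6:b onto {5:e}
drop 7:a onto {5:e}
drop 8:a onto {7:a}
ground layer = {0:e}
drop-orders for the pieces not yet dropped (sum over which currently-grounded one goes next):
  1 to go: {6} 1  {8} 1
  2 to go: {6,8} 2  {7,8} 1
  3 to go: {6,7,8} 3
  4 to go: {5,6,7,8} 3
  5 to go: {4,5,6,7,8} 3
  6 to go: {3,4,5,6,7,8} 3
  7 to go: {2,3,4,5,6,7,8} 3
  if 0:e drops first: 3 orders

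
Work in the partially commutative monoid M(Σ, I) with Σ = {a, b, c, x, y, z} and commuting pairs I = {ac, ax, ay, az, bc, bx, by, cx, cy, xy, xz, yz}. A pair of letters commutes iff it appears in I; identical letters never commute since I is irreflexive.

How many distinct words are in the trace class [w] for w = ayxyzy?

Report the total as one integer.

drop 0:a onto floor
drop 1:y onto floor
drop 2:x onto floor
drop 3:y onto {1:y}
drop 4:z onto floor
drop 5:y onto {3:y}
ground layer = {0:a, 1:y, 2:x, 4:z}
drop-orders for the pieces not yet dropped (sum over which currently-grounded one goes next):
  1 to go: {0} 1  {2} 1  {4} 1  {5} 1
  2 to go: {0,2} 2  {0,4} 2  {0,5} 2  {2,4} 2  {2,5} 2  {3,5} 1  {4,5} 2
  3 to go: {0,2,4} 6  {0,2,5} 6  {0,3,5} 3  {0,4,5} 6  {1,3,5} 1  {2,3,5} 3  {2,4,5} 6  {3,4,5} 3
  4 to go: {0,1,3,5} 4  {0,2,3,5} 12  {0,2,4,5} 24  {0,3,4,5} 12  {1,2,3,5} 4  {1,3,4,5} 4  {2,3,4,5} 12
  if 0:a drops first: 20 orders
  if 1:y drops first: 60 orders
  if 2:x drops first: 20 orders
  if 4:z drops first: 20 orders
heap linearizations: 120

120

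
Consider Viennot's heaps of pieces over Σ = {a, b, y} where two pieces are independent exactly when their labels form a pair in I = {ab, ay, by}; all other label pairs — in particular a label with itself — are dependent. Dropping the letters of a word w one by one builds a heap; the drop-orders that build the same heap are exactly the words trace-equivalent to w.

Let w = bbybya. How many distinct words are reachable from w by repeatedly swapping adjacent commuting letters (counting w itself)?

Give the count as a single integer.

drop 0:b onto floor
drop 1:b onto {0:b}
drop 2:y onto floor
drop 3:b onto {1:b}
drop 4:y onto {2:y}
drop 5:a onto floor
ground layer = {0:b, 2:y, 5:a}
drop-orders for the pieces not yet dropped (sum over which currently-grounded one goes next):
  1 to go: {3} 1  {4} 1  {5} 1
  2 to go: {1,3} 1  {2,4} 1  {3,4} 2  {3,5} 2  {4,5} 2
  3 to go: {0,1,3} 1  {1,3,4} 3  {1,3,5} 3  {2,3,4} 3  {2,4,5} 3  {3,4,5} 6
  4 to go: {0,1,3,4} 4  {0,1,3,5} 4  {1,2,3,4} 6  {1,3,4,5} 12  {2,3,4,5} 12
  if 0:b drops first: 30 orders
  if 2:y drops first: 20 orders
  if 5:a drops first: 10 orders
heap linearizations: 60

60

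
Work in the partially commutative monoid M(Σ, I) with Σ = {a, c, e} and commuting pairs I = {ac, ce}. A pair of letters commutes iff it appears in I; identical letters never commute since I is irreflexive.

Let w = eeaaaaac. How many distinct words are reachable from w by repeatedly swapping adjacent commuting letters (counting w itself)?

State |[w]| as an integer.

8

#0=e has no predecessor
#1=e depends on [0:e]
#2=a depends on [1:e]
#3=a depends on [2:a]
#4=a depends on [3:a]
#5=a depends on [4:a]
#6=a depends on [5:a]
#7=c has no predecessor
sources: [0:e, 7:c]
N(rest) = Σ N(rest − s) over sources s of rest; N(one piece) = 1:
  size 1 → [6]=1  [7]=1
  size 2 → [5,6]=1  [6,7]=2
  size 3 → [4,5,6]=1  [5,6,7]=3
  size 4 → [3,4,5,6]=1  [4,5,6,7]=4
  size 5 → [2,3,4,5,6]=1  [3,4,5,6,7]=5
  size 6 → [1,2,3,4,5,6]=1  [2,3,4,5,6,7]=6
  first=0(e) contributes 7
  first=7(c) contributes 1
|[w]| = 8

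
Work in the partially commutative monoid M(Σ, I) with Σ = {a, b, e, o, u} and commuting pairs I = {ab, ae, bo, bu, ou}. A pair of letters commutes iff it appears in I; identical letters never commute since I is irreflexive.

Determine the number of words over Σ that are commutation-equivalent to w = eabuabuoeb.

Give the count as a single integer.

72

piece 0:e — minimal
piece 1:a — minimal
piece 2:b rests on {0:e}
piece 3:u rests on {0:e, 1:a}
piece 4:a rests on {3:u}
piece 5:b rests on {2:b}
piece 6:u rests on {4:a}
piece 7:o rests on {4:a}
piece 8:e rests on {5:b, 6:u, 7:o}
piece 9:b rests on {8:e}
minimal pieces: {0:e, 1:a}
ways to finish when only these pieces remain (= sum over removing one remaining piece with nothing left below it):
  1 left: {9}→1
  2 left: {8,9}→1
  3 left: {5,8,9}→1  {6,8,9}→1  {7,8,9}→1
  4 left: {2,5,8,9}→1  {5,6,8,9}→2  {5,7,8,9}→2  {6,7,8,9}→2
  5 left: {2,5,6,8,9}→3  {2,5,7,8,9}→3  {4,6,7,8,9}→2  {5,6,7,8,9}→6
  6 left: {2,5,6,7,8,9}→12  {3,4,6,7,8,9}→2  {4,5,6,7,8,9}→8
  7 left: {1,3,4,6,7,8,9}→2  {2,4,5,6,7,8,9}→20  {3,4,5,6,7,8,9}→10
  8 left: {1,3,4,5,6,7,8,9}→12  {2,3,4,5,6,7,8,9}→30
  placing 0:e first → 42 extensions
  placing 1:a first → 30 extensions
total linear extensions = 72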